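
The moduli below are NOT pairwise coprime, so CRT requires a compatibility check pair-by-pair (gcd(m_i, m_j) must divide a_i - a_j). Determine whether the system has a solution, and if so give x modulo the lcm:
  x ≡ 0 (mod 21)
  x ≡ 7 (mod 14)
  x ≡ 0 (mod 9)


Moduli 21, 14, 9 are not pairwise coprime, so CRT works modulo lcm(m_i) when all pairwise compatibility conditions hold.
Pairwise compatibility: gcd(m_i, m_j) must divide a_i - a_j for every pair.
Merge one congruence at a time:
  Start: x ≡ 0 (mod 21).
  Combine with x ≡ 7 (mod 14): gcd(21, 14) = 7; 7 - 0 = 7, which IS divisible by 7, so compatible.
    Write x = 0 + 21·t and substitute into x ≡ 7 (mod 14): 21·t ≡ 7 − 0 = 7 (mod 14).
    Divide the congruence (and modulus) by g = 7: 3·t ≡ 1 (mod 2).
    Reduce coefficients mod 2: 1·t ≡ 1 (mod 2).
    So t ≡ 1 (mod 2).
    Then x = 0 + 21·1 = 21, valid modulo lcm(21, 14) = 42: x ≡ 21 (mod 42).
  Combine with x ≡ 0 (mod 9): gcd(42, 9) = 3; 0 - 21 = -21, which IS divisible by 3, so compatible.
    Write x = 21 + 42·t and substitute into x ≡ 0 (mod 9): 42·t ≡ 0 − 21 = -21 (mod 9).
    Divide the congruence (and modulus) by g = 3: 14·t ≡ -7 (mod 3).
    Reduce coefficients mod 3: 2·t ≡ 2 (mod 3).
    The inverse of 2 mod 3 is 2 (since 2·2 = 4 = 1·3 + 1), so t ≡ 2·2 = 4 ≡ 1 (mod 3).
    Then x = 21 + 42·1 = 63, valid modulo lcm(42, 9) = 126: x ≡ 63 (mod 126).
Verify: 63 mod 21 = 0, 63 mod 14 = 7, 63 mod 9 = 0.

x ≡ 63 (mod 126).


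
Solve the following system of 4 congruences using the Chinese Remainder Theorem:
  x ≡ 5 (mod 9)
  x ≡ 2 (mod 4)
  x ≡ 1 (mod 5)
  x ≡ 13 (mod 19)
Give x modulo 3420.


Product of moduli M = 9 · 4 · 5 · 19 = 3420.
Merge one congruence at a time:
  Start: x ≡ 5 (mod 9).
  Combine with x ≡ 2 (mod 4); new modulus lcm = 36.
    Write x = 5 + 9·t and substitute into x ≡ 2 (mod 4): 9·t ≡ 2 − 5 = -3 (mod 4).
    Reduce coefficients mod 4: 1·t ≡ 1 (mod 4).
    So t ≡ 1 (mod 4).
    Then x = 5 + 9·1 = 14, valid modulo lcm(9, 4) = 36: x ≡ 14 (mod 36).
  Combine with x ≡ 1 (mod 5); new modulus lcm = 180.
    Write x = 14 + 36·t and substitute into x ≡ 1 (mod 5): 36·t ≡ 1 − 14 = -13 (mod 5).
    Reduce coefficients mod 5: 1·t ≡ 2 (mod 5).
    So t ≡ 2 (mod 5).
    Then x = 14 + 36·2 = 86, valid modulo lcm(36, 5) = 180: x ≡ 86 (mod 180).
  Combine with x ≡ 13 (mod 19); new modulus lcm = 3420.
    Write x = 86 + 180·t and substitute into x ≡ 13 (mod 19): 180·t ≡ 13 − 86 = -73 (mod 19).
    Reduce coefficients mod 19: 9·t ≡ 3 (mod 19).
    The inverse of 9 mod 19 is 17 (since 9·17 = 153 = 8·19 + 1), so t ≡ 17·3 = 51 ≡ 13 (mod 19).
    Then x = 86 + 180·13 = 2426, valid modulo lcm(180, 19) = 3420: x ≡ 2426 (mod 3420).
Verify against each original: 2426 mod 9 = 5, 2426 mod 4 = 2, 2426 mod 5 = 1, 2426 mod 19 = 13.

x ≡ 2426 (mod 3420).


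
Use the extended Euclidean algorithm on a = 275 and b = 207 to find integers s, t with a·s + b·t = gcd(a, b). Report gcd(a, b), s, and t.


Euclidean algorithm on (275, 207) — divide until remainder is 0:
  275 = 1 · 207 + 68
  207 = 3 · 68 + 3
  68 = 22 · 3 + 2
  3 = 1 · 2 + 1
  2 = 2 · 1 + 0
gcd(275, 207) = 1.
Track Bezout coefficients alongside the remainders: start with r₀ = 275 = a·1 + b·0 (s = 1, t = 0) and r₁ = 207 = a·0 + b·1 (s = 0, t = 1); each new remainder r_{k+1} = r_{k-1} − q_k·r_k inherits s_{k+1} = s_{k-1} − q_k·s_k, t_{k+1} = t_{k-1} − q_k·t_k, so r_k = a·s_k + b·t_k at every step:
  q = 1: r = 68, s = 1 − 1·0 = 1, t = 0 − 1·1 = -1  (check: 275·1 + 207·(-1) = 68)
  q = 3: r = 3, s = 0 − 3·1 = -3, t = 1 − 3·(-1) = 4  (check: 275·(-3) + 207·4 = 3)
  q = 22: r = 2, s = 1 − 22·(-3) = 67, t = -1 − 22·4 = -89  (check: 275·67 + 207·(-89) = 2)
  q = 1: r = 1, s = -3 − 1·67 = -70, t = 4 − 1·(-89) = 93  (check: 275·(-70) + 207·93 = 1)
The row with r = 1 (the gcd) gives the Bezout coefficients s = -70, t = 93.
Result: 275 · (-70) + 207 · (93) = 1.

gcd(275, 207) = 1; s = -70, t = 93 (check: 275·(-70) + 207·93 = 1).


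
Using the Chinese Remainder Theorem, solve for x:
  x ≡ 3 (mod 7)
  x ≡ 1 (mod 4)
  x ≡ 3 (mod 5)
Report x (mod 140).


Moduli 7, 4, 5 are pairwise coprime; by CRT there is a unique solution modulo M = 7 · 4 · 5 = 140.
Solve pairwise, accumulating the modulus:
  Start with x ≡ 3 (mod 7).
  Combine with x ≡ 1 (mod 4): since gcd(7, 4) = 1, we get a unique residue mod 28.
    Write x = 3 + 7·t and substitute into x ≡ 1 (mod 4): 7·t ≡ 1 − 3 = -2 (mod 4).
    Reduce coefficients mod 4: 3·t ≡ 2 (mod 4).
    The inverse of 3 mod 4 is 3 (since 3·3 = 9 = 2·4 + 1), so t ≡ 3·2 = 6 ≡ 2 (mod 4).
    Then x = 3 + 7·2 = 17, valid modulo lcm(7, 4) = 28: x ≡ 17 (mod 28).
  Combine with x ≡ 3 (mod 5): since gcd(28, 5) = 1, we get a unique residue mod 140.
    Write x = 17 + 28·t and substitute into x ≡ 3 (mod 5): 28·t ≡ 3 − 17 = -14 (mod 5).
    Reduce coefficients mod 5: 3·t ≡ 1 (mod 5).
    The inverse of 3 mod 5 is 2 (since 3·2 = 6 = 1·5 + 1), so t ≡ 2·1 = 2 ≡ 2 (mod 5).
    Then x = 17 + 28·2 = 73, valid modulo lcm(28, 5) = 140: x ≡ 73 (mod 140).
Verify: 73 mod 7 = 3 ✓, 73 mod 4 = 1 ✓, 73 mod 5 = 3 ✓.

x ≡ 73 (mod 140).


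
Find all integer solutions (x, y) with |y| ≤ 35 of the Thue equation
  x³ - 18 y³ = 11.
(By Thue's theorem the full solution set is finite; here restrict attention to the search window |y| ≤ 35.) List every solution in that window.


The equation is x³ - 18y³ = 11. For fixed y, x³ = 18·y³ + 11, so a solution requires the RHS to be a perfect cube.
Strategy: iterate y from -35 to 35, compute RHS = 18·y³ + 11, and check whether it is a (positive or negative) perfect cube.
Check small values of y:
  y = 0: RHS = 11 is not a perfect cube.
  y = 1: RHS = 29 is not a perfect cube.
  y = -1: RHS = -7 is not a perfect cube.
  y = 2: RHS = 155 is not a perfect cube.
  y = -2: RHS = -133 is not a perfect cube.
  y = 3: RHS = 497 is not a perfect cube.
  y = -3: RHS = -475 is not a perfect cube.
Continuing the search up to |y| = 35 finds no solutions either.
No (x, y) in the scanned range satisfies the equation.

No integer solutions with |y| ≤ 35.


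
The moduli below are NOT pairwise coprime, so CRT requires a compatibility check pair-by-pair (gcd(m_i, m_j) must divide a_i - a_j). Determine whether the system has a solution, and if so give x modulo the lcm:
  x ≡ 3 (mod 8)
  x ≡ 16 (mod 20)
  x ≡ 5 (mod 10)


Moduli 8, 20, 10 are not pairwise coprime, so CRT works modulo lcm(m_i) when all pairwise compatibility conditions hold.
Pairwise compatibility: gcd(m_i, m_j) must divide a_i - a_j for every pair.
Merge one congruence at a time:
  Start: x ≡ 3 (mod 8).
  Combine with x ≡ 16 (mod 20): gcd(8, 20) = 4, and 16 - 3 = 13 is NOT divisible by 4.
    ⇒ system is inconsistent (no integer solution).

No solution (the system is inconsistent).


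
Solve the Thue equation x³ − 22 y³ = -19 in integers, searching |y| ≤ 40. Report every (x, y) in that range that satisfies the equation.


The equation is x³ - 22y³ = -19. For fixed y, x³ = 22·y³ − 19, so a solution requires the RHS to be a perfect cube.
Strategy: iterate y from -40 to 40, compute RHS = 22·y³ − 19, and check whether it is a (positive or negative) perfect cube.
Check small values of y:
  y = 0: RHS = -19 is not a perfect cube.
  y = 1: RHS = 3 is not a perfect cube.
  y = -1: RHS = -41 is not a perfect cube.
  y = 2: RHS = 157 is not a perfect cube.
  y = -2: RHS = -195 is not a perfect cube.
  y = 3: RHS = 575 is not a perfect cube.
  y = -3: RHS = -613 is not a perfect cube.
Continuing the search up to |y| = 40 finds no solutions either.
No (x, y) in the scanned range satisfies the equation.

No integer solutions with |y| ≤ 40.


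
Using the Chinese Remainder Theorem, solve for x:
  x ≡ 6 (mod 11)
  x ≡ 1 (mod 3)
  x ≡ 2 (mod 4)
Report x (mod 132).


Moduli 11, 3, 4 are pairwise coprime; by CRT there is a unique solution modulo M = 11 · 3 · 4 = 132.
Solve pairwise, accumulating the modulus:
  Start with x ≡ 6 (mod 11).
  Combine with x ≡ 1 (mod 3): since gcd(11, 3) = 1, we get a unique residue mod 33.
    Write x = 6 + 11·t and substitute into x ≡ 1 (mod 3): 11·t ≡ 1 − 6 = -5 (mod 3).
    Reduce coefficients mod 3: 2·t ≡ 1 (mod 3).
    The inverse of 2 mod 3 is 2 (since 2·2 = 4 = 1·3 + 1), so t ≡ 2·1 = 2 ≡ 2 (mod 3).
    Then x = 6 + 11·2 = 28, valid modulo lcm(11, 3) = 33: x ≡ 28 (mod 33).
  Combine with x ≡ 2 (mod 4): since gcd(33, 4) = 1, we get a unique residue mod 132.
    Write x = 28 + 33·t and substitute into x ≡ 2 (mod 4): 33·t ≡ 2 − 28 = -26 (mod 4).
    Reduce coefficients mod 4: 1·t ≡ 2 (mod 4).
    So t ≡ 2 (mod 4).
    Then x = 28 + 33·2 = 94, valid modulo lcm(33, 4) = 132: x ≡ 94 (mod 132).
Verify: 94 mod 11 = 6 ✓, 94 mod 3 = 1 ✓, 94 mod 4 = 2 ✓.

x ≡ 94 (mod 132).


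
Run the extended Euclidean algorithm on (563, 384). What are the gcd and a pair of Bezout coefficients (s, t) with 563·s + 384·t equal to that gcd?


Euclidean algorithm on (563, 384) — divide until remainder is 0:
  563 = 1 · 384 + 179
  384 = 2 · 179 + 26
  179 = 6 · 26 + 23
  26 = 1 · 23 + 3
  23 = 7 · 3 + 2
  3 = 1 · 2 + 1
  2 = 2 · 1 + 0
gcd(563, 384) = 1.
Track Bezout coefficients alongside the remainders: start with r₀ = 563 = a·1 + b·0 (s = 1, t = 0) and r₁ = 384 = a·0 + b·1 (s = 0, t = 1); each new remainder r_{k+1} = r_{k-1} − q_k·r_k inherits s_{k+1} = s_{k-1} − q_k·s_k, t_{k+1} = t_{k-1} − q_k·t_k, so r_k = a·s_k + b·t_k at every step:
  q = 1: r = 179, s = 1 − 1·0 = 1, t = 0 − 1·1 = -1  (check: 563·1 + 384·(-1) = 179)
  q = 2: r = 26, s = 0 − 2·1 = -2, t = 1 − 2·(-1) = 3  (check: 563·(-2) + 384·3 = 26)
  q = 6: r = 23, s = 1 − 6·(-2) = 13, t = -1 − 6·3 = -19  (check: 563·13 + 384·(-19) = 23)
  q = 1: r = 3, s = -2 − 1·13 = -15, t = 3 − 1·(-19) = 22  (check: 563·(-15) + 384·22 = 3)
  q = 7: r = 2, s = 13 − 7·(-15) = 118, t = -19 − 7·22 = -173  (check: 563·118 + 384·(-173) = 2)
  q = 1: r = 1, s = -15 − 1·118 = -133, t = 22 − 1·(-173) = 195  (check: 563·(-133) + 384·195 = 1)
The row with r = 1 (the gcd) gives the Bezout coefficients s = -133, t = 195.
Result: 563 · (-133) + 384 · (195) = 1.

gcd(563, 384) = 1; s = -133, t = 195 (check: 563·(-133) + 384·195 = 1).


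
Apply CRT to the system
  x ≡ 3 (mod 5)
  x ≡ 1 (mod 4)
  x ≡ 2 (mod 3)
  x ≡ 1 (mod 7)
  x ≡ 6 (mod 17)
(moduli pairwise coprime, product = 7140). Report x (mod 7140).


Product of moduli M = 5 · 4 · 3 · 7 · 17 = 7140.
Merge one congruence at a time:
  Start: x ≡ 3 (mod 5).
  Combine with x ≡ 1 (mod 4); new modulus lcm = 20.
    Write x = 3 + 5·t and substitute into x ≡ 1 (mod 4): 5·t ≡ 1 − 3 = -2 (mod 4).
    Reduce coefficients mod 4: 1·t ≡ 2 (mod 4).
    So t ≡ 2 (mod 4).
    Then x = 3 + 5·2 = 13, valid modulo lcm(5, 4) = 20: x ≡ 13 (mod 20).
  Combine with x ≡ 2 (mod 3); new modulus lcm = 60.
    Write x = 13 + 20·t and substitute into x ≡ 2 (mod 3): 20·t ≡ 2 − 13 = -11 (mod 3).
    Reduce coefficients mod 3: 2·t ≡ 1 (mod 3).
    The inverse of 2 mod 3 is 2 (since 2·2 = 4 = 1·3 + 1), so t ≡ 2·1 = 2 ≡ 2 (mod 3).
    Then x = 13 + 20·2 = 53, valid modulo lcm(20, 3) = 60: x ≡ 53 (mod 60).
  Combine with x ≡ 1 (mod 7); new modulus lcm = 420.
    Write x = 53 + 60·t and substitute into x ≡ 1 (mod 7): 60·t ≡ 1 − 53 = -52 (mod 7).
    Reduce coefficients mod 7: 4·t ≡ 4 (mod 7).
    The inverse of 4 mod 7 is 2 (since 4·2 = 8 = 1·7 + 1), so t ≡ 2·4 = 8 ≡ 1 (mod 7).
    Then x = 53 + 60·1 = 113, valid modulo lcm(60, 7) = 420: x ≡ 113 (mod 420).
  Combine with x ≡ 6 (mod 17); new modulus lcm = 7140.
    Write x = 113 + 420·t and substitute into x ≡ 6 (mod 17): 420·t ≡ 6 − 113 = -107 (mod 17).
    Reduce coefficients mod 17: 12·t ≡ 12 (mod 17).
    The inverse of 12 mod 17 is 10 (since 12·10 = 120 = 7·17 + 1), so t ≡ 10·12 = 120 ≡ 1 (mod 17).
    Then x = 113 + 420·1 = 533, valid modulo lcm(420, 17) = 7140: x ≡ 533 (mod 7140).
Verify against each original: 533 mod 5 = 3, 533 mod 4 = 1, 533 mod 3 = 2, 533 mod 7 = 1, 533 mod 17 = 6.

x ≡ 533 (mod 7140).


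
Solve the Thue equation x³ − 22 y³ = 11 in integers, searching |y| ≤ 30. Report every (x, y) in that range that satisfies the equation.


The equation is x³ - 22y³ = 11. For fixed y, x³ = 22·y³ + 11, so a solution requires the RHS to be a perfect cube.
Strategy: iterate y from -30 to 30, compute RHS = 22·y³ + 11, and check whether it is a (positive or negative) perfect cube.
Check small values of y:
  y = 0: RHS = 11 is not a perfect cube.
  y = 1: RHS = 33 is not a perfect cube.
  y = -1: RHS = -11 is not a perfect cube.
  y = 2: RHS = 187 is not a perfect cube.
  y = -2: RHS = -165 is not a perfect cube.
  y = 3: RHS = 605 is not a perfect cube.
  y = -3: RHS = -583 is not a perfect cube.
Continuing the search up to |y| = 30 finds no solutions either.
No (x, y) in the scanned range satisfies the equation.

No integer solutions with |y| ≤ 30.


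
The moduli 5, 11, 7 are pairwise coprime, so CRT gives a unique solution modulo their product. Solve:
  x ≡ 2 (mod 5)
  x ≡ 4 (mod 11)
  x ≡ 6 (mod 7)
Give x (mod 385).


Moduli 5, 11, 7 are pairwise coprime; by CRT there is a unique solution modulo M = 5 · 11 · 7 = 385.
Solve pairwise, accumulating the modulus:
  Start with x ≡ 2 (mod 5).
  Combine with x ≡ 4 (mod 11): since gcd(5, 11) = 1, we get a unique residue mod 55.
    Write x = 2 + 5·t and substitute into x ≡ 4 (mod 11): 5·t ≡ 4 − 2 = 2 (mod 11).
    The inverse of 5 mod 11 is 9 (since 5·9 = 45 = 4·11 + 1), so t ≡ 9·2 = 18 ≡ 7 (mod 11).
    Then x = 2 + 5·7 = 37, valid modulo lcm(5, 11) = 55: x ≡ 37 (mod 55).
  Combine with x ≡ 6 (mod 7): since gcd(55, 7) = 1, we get a unique residue mod 385.
    Write x = 37 + 55·t and substitute into x ≡ 6 (mod 7): 55·t ≡ 6 − 37 = -31 (mod 7).
    Reduce coefficients mod 7: 6·t ≡ 4 (mod 7).
    The inverse of 6 mod 7 is 6 (since 6·6 = 36 = 5·7 + 1), so t ≡ 6·4 = 24 ≡ 3 (mod 7).
    Then x = 37 + 55·3 = 202, valid modulo lcm(55, 7) = 385: x ≡ 202 (mod 385).
Verify: 202 mod 5 = 2 ✓, 202 mod 11 = 4 ✓, 202 mod 7 = 6 ✓.

x ≡ 202 (mod 385).


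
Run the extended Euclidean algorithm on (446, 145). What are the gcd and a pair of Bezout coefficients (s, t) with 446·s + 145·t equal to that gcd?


Euclidean algorithm on (446, 145) — divide until remainder is 0:
  446 = 3 · 145 + 11
  145 = 13 · 11 + 2
  11 = 5 · 2 + 1
  2 = 2 · 1 + 0
gcd(446, 145) = 1.
Track Bezout coefficients alongside the remainders: start with r₀ = 446 = a·1 + b·0 (s = 1, t = 0) and r₁ = 145 = a·0 + b·1 (s = 0, t = 1); each new remainder r_{k+1} = r_{k-1} − q_k·r_k inherits s_{k+1} = s_{k-1} − q_k·s_k, t_{k+1} = t_{k-1} − q_k·t_k, so r_k = a·s_k + b·t_k at every step:
  q = 3: r = 11, s = 1 − 3·0 = 1, t = 0 − 3·1 = -3  (check: 446·1 + 145·(-3) = 11)
  q = 13: r = 2, s = 0 − 13·1 = -13, t = 1 − 13·(-3) = 40  (check: 446·(-13) + 145·40 = 2)
  q = 5: r = 1, s = 1 − 5·(-13) = 66, t = -3 − 5·40 = -203  (check: 446·66 + 145·(-203) = 1)
The row with r = 1 (the gcd) gives the Bezout coefficients s = 66, t = -203.
Result: 446 · (66) + 145 · (-203) = 1.

gcd(446, 145) = 1; s = 66, t = -203 (check: 446·66 + 145·(-203) = 1).


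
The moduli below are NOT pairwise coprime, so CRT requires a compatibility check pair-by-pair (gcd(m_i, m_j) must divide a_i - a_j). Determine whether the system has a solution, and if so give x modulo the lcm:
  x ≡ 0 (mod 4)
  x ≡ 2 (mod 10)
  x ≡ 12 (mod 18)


Moduli 4, 10, 18 are not pairwise coprime, so CRT works modulo lcm(m_i) when all pairwise compatibility conditions hold.
Pairwise compatibility: gcd(m_i, m_j) must divide a_i - a_j for every pair.
Merge one congruence at a time:
  Start: x ≡ 0 (mod 4).
  Combine with x ≡ 2 (mod 10): gcd(4, 10) = 2; 2 - 0 = 2, which IS divisible by 2, so compatible.
    Write x = 0 + 4·t and substitute into x ≡ 2 (mod 10): 4·t ≡ 2 − 0 = 2 (mod 10).
    Divide the congruence (and modulus) by g = 2: 2·t ≡ 1 (mod 5).
    The inverse of 2 mod 5 is 3 (since 2·3 = 6 = 1·5 + 1), so t ≡ 3·1 = 3 ≡ 3 (mod 5).
    Then x = 0 + 4·3 = 12, valid modulo lcm(4, 10) = 20: x ≡ 12 (mod 20).
  Combine with x ≡ 12 (mod 18): gcd(20, 18) = 2; 12 - 12 = 0, which IS divisible by 2, so compatible.
    Write x = 12 + 20·t and substitute into x ≡ 12 (mod 18): 20·t ≡ 12 − 12 = 0 (mod 18).
    Divide the congruence (and modulus) by g = 2: 10·t ≡ 0 (mod 9).
    Reduce coefficients mod 9: 1·t ≡ 0 (mod 9).
    So t ≡ 0 (mod 9).
    Then x = 12 + 20·0 = 12, valid modulo lcm(20, 18) = 180: x ≡ 12 (mod 180).
Verify: 12 mod 4 = 0, 12 mod 10 = 2, 12 mod 18 = 12.

x ≡ 12 (mod 180).


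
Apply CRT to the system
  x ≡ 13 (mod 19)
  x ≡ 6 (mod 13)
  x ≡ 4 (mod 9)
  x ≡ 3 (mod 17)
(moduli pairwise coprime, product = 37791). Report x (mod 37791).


Product of moduli M = 19 · 13 · 9 · 17 = 37791.
Merge one congruence at a time:
  Start: x ≡ 13 (mod 19).
  Combine with x ≡ 6 (mod 13); new modulus lcm = 247.
    Write x = 13 + 19·t and substitute into x ≡ 6 (mod 13): 19·t ≡ 6 − 13 = -7 (mod 13).
    Reduce coefficients mod 13: 6·t ≡ 6 (mod 13).
    The inverse of 6 mod 13 is 11 (since 6·11 = 66 = 5·13 + 1), so t ≡ 11·6 = 66 ≡ 1 (mod 13).
    Then x = 13 + 19·1 = 32, valid modulo lcm(19, 13) = 247: x ≡ 32 (mod 247).
  Combine with x ≡ 4 (mod 9); new modulus lcm = 2223.
    Write x = 32 + 247·t and substitute into x ≡ 4 (mod 9): 247·t ≡ 4 − 32 = -28 (mod 9).
    Reduce coefficients mod 9: 4·t ≡ 8 (mod 9).
    The inverse of 4 mod 9 is 7 (since 4·7 = 28 = 3·9 + 1), so t ≡ 7·8 = 56 ≡ 2 (mod 9).
    Then x = 32 + 247·2 = 526, valid modulo lcm(247, 9) = 2223: x ≡ 526 (mod 2223).
  Combine with x ≡ 3 (mod 17); new modulus lcm = 37791.
    Write x = 526 + 2223·t and substitute into x ≡ 3 (mod 17): 2223·t ≡ 3 − 526 = -523 (mod 17).
    Reduce coefficients mod 17: 13·t ≡ 4 (mod 17).
    The inverse of 13 mod 17 is 4 (since 13·4 = 52 = 3·17 + 1), so t ≡ 4·4 = 16 ≡ 16 (mod 17).
    Then x = 526 + 2223·16 = 36094, valid modulo lcm(2223, 17) = 37791: x ≡ 36094 (mod 37791).
Verify against each original: 36094 mod 19 = 13, 36094 mod 13 = 6, 36094 mod 9 = 4, 36094 mod 17 = 3.

x ≡ 36094 (mod 37791).


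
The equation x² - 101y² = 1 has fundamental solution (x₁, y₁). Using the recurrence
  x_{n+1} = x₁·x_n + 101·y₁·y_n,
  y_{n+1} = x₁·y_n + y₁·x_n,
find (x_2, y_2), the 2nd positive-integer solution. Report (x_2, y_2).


Step 1: Find the fundamental solution (x₁, y₁) of x² - 101y² = 1.
  Expand √101 as a continued fraction. a₀ = ⌊√101⌋ = 10; iterate m_{k+1} = d_k·a_k − m_k, d_{k+1} = (101 − m_{k+1}²)/d_k, a_{k+1} = ⌊(a₀ + m_{k+1})/d_{k+1}⌋ (starting m₀ = 0, d₀ = 1), with convergents p_k = a_k·p_{k-1} + p_{k-2}, q_k = a_k·q_{k-1} + q_{k-2} (p₋₁ = 1, q₋₁ = 0):
  k = 0: a₀ = 10; p₀/q₀ = 10/1; p₀² − 101·q₀² = 100 − 101 = -1.
  k = 1: m = 10, d = 1, a = ⌊(10 + 10)/1⌋ = 20; p/q = (20·10 + 1)/(20·1 + 0) = 201/20; p² − 101·q² = 40401 − 40400 = 1.
  The first convergent with p² − 101·q² = 1 gives the fundamental solution (x₁, y₁) = (201, 20).
Step 2: Apply the recurrence (x_{n+1}, y_{n+1}) = (x₁x_n + 101y₁y_n, x₁y_n + y₁x_n) repeatedly.
  From (x_1, y_1) = (201, 20): x_2 = 201·201 + 101·20·20 = 80801; y_2 = 201·20 + 20·201 = 8040.
Step 3: Verify x_2² - 101·y_2² = 6528801601 - 6528801600 = 1 (should be 1). ✓

(x_1, y_1) = (201, 20); (x_2, y_2) = (80801, 8040).


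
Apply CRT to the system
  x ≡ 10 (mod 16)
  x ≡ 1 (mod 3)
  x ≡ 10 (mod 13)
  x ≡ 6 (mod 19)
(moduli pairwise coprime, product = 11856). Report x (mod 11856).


Product of moduli M = 16 · 3 · 13 · 19 = 11856.
Merge one congruence at a time:
  Start: x ≡ 10 (mod 16).
  Combine with x ≡ 1 (mod 3); new modulus lcm = 48.
    Write x = 10 + 16·t and substitute into x ≡ 1 (mod 3): 16·t ≡ 1 − 10 = -9 (mod 3).
    Reduce coefficients mod 3: 1·t ≡ 0 (mod 3).
    So t ≡ 0 (mod 3).
    Then x = 10 + 16·0 = 10, valid modulo lcm(16, 3) = 48: x ≡ 10 (mod 48).
  Combine with x ≡ 10 (mod 13); new modulus lcm = 624.
    Write x = 10 + 48·t and substitute into x ≡ 10 (mod 13): 48·t ≡ 10 − 10 = 0 (mod 13).
    Reduce coefficients mod 13: 9·t ≡ 0 (mod 13).
    The inverse of 9 mod 13 is 3 (since 9·3 = 27 = 2·13 + 1), so t ≡ 3·0 = 0 ≡ 0 (mod 13).
    Then x = 10 + 48·0 = 10, valid modulo lcm(48, 13) = 624: x ≡ 10 (mod 624).
  Combine with x ≡ 6 (mod 19); new modulus lcm = 11856.
    Write x = 10 + 624·t and substitute into x ≡ 6 (mod 19): 624·t ≡ 6 − 10 = -4 (mod 19).
    Reduce coefficients mod 19: 16·t ≡ 15 (mod 19).
    The inverse of 16 mod 19 is 6 (since 16·6 = 96 = 5·19 + 1), so t ≡ 6·15 = 90 ≡ 14 (mod 19).
    Then x = 10 + 624·14 = 8746, valid modulo lcm(624, 19) = 11856: x ≡ 8746 (mod 11856).
Verify against each original: 8746 mod 16 = 10, 8746 mod 3 = 1, 8746 mod 13 = 10, 8746 mod 19 = 6.

x ≡ 8746 (mod 11856).


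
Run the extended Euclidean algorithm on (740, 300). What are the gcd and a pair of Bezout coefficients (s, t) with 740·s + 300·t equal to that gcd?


Euclidean algorithm on (740, 300) — divide until remainder is 0:
  740 = 2 · 300 + 140
  300 = 2 · 140 + 20
  140 = 7 · 20 + 0
gcd(740, 300) = 20.
Track Bezout coefficients alongside the remainders: start with r₀ = 740 = a·1 + b·0 (s = 1, t = 0) and r₁ = 300 = a·0 + b·1 (s = 0, t = 1); each new remainder r_{k+1} = r_{k-1} − q_k·r_k inherits s_{k+1} = s_{k-1} − q_k·s_k, t_{k+1} = t_{k-1} − q_k·t_k, so r_k = a·s_k + b·t_k at every step:
  q = 2: r = 140, s = 1 − 2·0 = 1, t = 0 − 2·1 = -2  (check: 740·1 + 300·(-2) = 140)
  q = 2: r = 20, s = 0 − 2·1 = -2, t = 1 − 2·(-2) = 5  (check: 740·(-2) + 300·5 = 20)
The row with r = 20 (the gcd) gives the Bezout coefficients s = -2, t = 5.
Result: 740 · (-2) + 300 · (5) = 20.

gcd(740, 300) = 20; s = -2, t = 5 (check: 740·(-2) + 300·5 = 20).


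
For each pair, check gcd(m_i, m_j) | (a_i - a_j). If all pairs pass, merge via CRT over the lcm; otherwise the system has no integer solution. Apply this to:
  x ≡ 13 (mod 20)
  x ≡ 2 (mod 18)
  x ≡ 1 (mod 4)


Moduli 20, 18, 4 are not pairwise coprime, so CRT works modulo lcm(m_i) when all pairwise compatibility conditions hold.
Pairwise compatibility: gcd(m_i, m_j) must divide a_i - a_j for every pair.
Merge one congruence at a time:
  Start: x ≡ 13 (mod 20).
  Combine with x ≡ 2 (mod 18): gcd(20, 18) = 2, and 2 - 13 = -11 is NOT divisible by 2.
    ⇒ system is inconsistent (no integer solution).

No solution (the system is inconsistent).


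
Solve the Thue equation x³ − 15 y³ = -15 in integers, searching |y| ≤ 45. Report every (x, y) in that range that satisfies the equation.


The equation is x³ - 15y³ = -15. For fixed y, x³ = 15·y³ − 15, so a solution requires the RHS to be a perfect cube.
Strategy: iterate y from -45 to 45, compute RHS = 15·y³ − 15, and check whether it is a (positive or negative) perfect cube.
Check small values of y:
  y = 0: RHS = -15 is not a perfect cube.
  y = 1: RHS = 0 = (0)³ ⇒ x = 0 works.
  y = -1: RHS = -30 is not a perfect cube.
  y = 2: RHS = 105 is not a perfect cube.
  y = -2: RHS = -135 is not a perfect cube.
  y = 3: RHS = 390 is not a perfect cube.
  y = -3: RHS = -420 is not a perfect cube.
Continuing the search up to |y| = 45 finds no further solutions beyond those listed.
Collected solutions: (0, 1).

Solutions (with |y| ≤ 45): (0, 1).


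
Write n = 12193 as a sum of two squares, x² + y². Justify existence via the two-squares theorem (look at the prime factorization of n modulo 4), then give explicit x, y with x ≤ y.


Step 1: Factor n = 12193 = 89 · 137.
Step 2: Check the mod-4 condition on each prime factor: 89 ≡ 1 (mod 4), exponent 1; 137 ≡ 1 (mod 4), exponent 1.
All primes ≡ 3 (mod 4) appear to even exponent (or don't appear), so by the two-squares theorem n IS expressible as a sum of two squares.
Step 3: Build a representation. Here n = 89 · 137 is a product of primes ≡ 1 (mod 4). Each prime p ≡ 1 (mod 4) is itself a sum of two squares; find a² by testing p − a² for a perfect square:
  89: 89 − 1² = 88, 89 − 2² = 85, 89 − 3² = 80, 89 − 4² = 73, 89 − 5² = 64 = 8² ⇒ 89 = 5² + 8².
  137: 137 − 1² = 136, 137 − 2² = 133, 137 − 3² = 128, 137 − 4² = 121 = 11² ⇒ 137 = 4² + 11².
  Combine using the Brahmagupta–Fibonacci identity (a² + b²)(c² + d²) = (ac − bd)² + (ad + bc)² = (ac + bd)² + (ad − bc)²:
  89 · 137 = 12193: from (5² + 8²)(4² + 11²), take (5·4 − 8·11, 5·11 + 8·4) = (20 − 88, 55 + 32) = (-68, 87); dropping signs (only squares matter) gives (68, 87); check 68² + 87² = 4624 + 7569 = 12193 ✓.
Step 4: Order so x ≤ y and verify: 68² + 87² = 4624 + 7569 = 12193 = n. ✓

n = 12193 = 68² + 87² (one valid representation with x ≤ y).


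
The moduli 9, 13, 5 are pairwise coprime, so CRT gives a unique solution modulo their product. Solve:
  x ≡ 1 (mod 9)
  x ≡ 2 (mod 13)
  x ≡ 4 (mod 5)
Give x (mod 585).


Moduli 9, 13, 5 are pairwise coprime; by CRT there is a unique solution modulo M = 9 · 13 · 5 = 585.
Solve pairwise, accumulating the modulus:
  Start with x ≡ 1 (mod 9).
  Combine with x ≡ 2 (mod 13): since gcd(9, 13) = 1, we get a unique residue mod 117.
    Write x = 1 + 9·t and substitute into x ≡ 2 (mod 13): 9·t ≡ 2 − 1 = 1 (mod 13).
    The inverse of 9 mod 13 is 3 (since 9·3 = 27 = 2·13 + 1), so t ≡ 3·1 = 3 ≡ 3 (mod 13).
    Then x = 1 + 9·3 = 28, valid modulo lcm(9, 13) = 117: x ≡ 28 (mod 117).
  Combine with x ≡ 4 (mod 5): since gcd(117, 5) = 1, we get a unique residue mod 585.
    Write x = 28 + 117·t and substitute into x ≡ 4 (mod 5): 117·t ≡ 4 − 28 = -24 (mod 5).
    Reduce coefficients mod 5: 2·t ≡ 1 (mod 5).
    The inverse of 2 mod 5 is 3 (since 2·3 = 6 = 1·5 + 1), so t ≡ 3·1 = 3 ≡ 3 (mod 5).
    Then x = 28 + 117·3 = 379, valid modulo lcm(117, 5) = 585: x ≡ 379 (mod 585).
Verify: 379 mod 9 = 1 ✓, 379 mod 13 = 2 ✓, 379 mod 5 = 4 ✓.

x ≡ 379 (mod 585).


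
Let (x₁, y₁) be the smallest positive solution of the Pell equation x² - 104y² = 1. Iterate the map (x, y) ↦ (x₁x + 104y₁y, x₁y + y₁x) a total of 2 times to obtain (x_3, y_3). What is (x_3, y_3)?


Step 1: Find the fundamental solution (x₁, y₁) of x² - 104y² = 1.
  Expand √104 as a continued fraction. a₀ = ⌊√104⌋ = 10; iterate m_{k+1} = d_k·a_k − m_k, d_{k+1} = (104 − m_{k+1}²)/d_k, a_{k+1} = ⌊(a₀ + m_{k+1})/d_{k+1}⌋ (starting m₀ = 0, d₀ = 1), with convergents p_k = a_k·p_{k-1} + p_{k-2}, q_k = a_k·q_{k-1} + q_{k-2} (p₋₁ = 1, q₋₁ = 0):
  k = 0: a₀ = 10; p₀/q₀ = 10/1; p₀² − 104·q₀² = 100 − 104 = -4.
  k = 1: m = 10, d = 4, a = ⌊(10 + 10)/4⌋ = 5; p/q = (5·10 + 1)/(5·1 + 0) = 51/5; p² − 104·q² = 2601 − 2600 = 1.
  The first convergent with p² − 104·q² = 1 gives the fundamental solution (x₁, y₁) = (51, 5).
Step 2: Apply the recurrence (x_{n+1}, y_{n+1}) = (x₁x_n + 104y₁y_n, x₁y_n + y₁x_n) repeatedly.
  From (x_1, y_1) = (51, 5): x_2 = 51·51 + 104·5·5 = 5201; y_2 = 51·5 + 5·51 = 510.
  From (x_2, y_2) = (5201, 510): x_3 = 51·5201 + 104·5·510 = 530451; y_3 = 51·510 + 5·5201 = 52015.
Step 3: Verify x_3² - 104·y_3² = 281378263401 - 281378263400 = 1 (should be 1). ✓

(x_1, y_1) = (51, 5); (x_3, y_3) = (530451, 52015).


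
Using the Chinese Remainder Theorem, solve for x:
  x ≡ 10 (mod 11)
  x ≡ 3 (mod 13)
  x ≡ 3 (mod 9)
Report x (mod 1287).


Moduli 11, 13, 9 are pairwise coprime; by CRT there is a unique solution modulo M = 11 · 13 · 9 = 1287.
Solve pairwise, accumulating the modulus:
  Start with x ≡ 10 (mod 11).
  Combine with x ≡ 3 (mod 13): since gcd(11, 13) = 1, we get a unique residue mod 143.
    Write x = 10 + 11·t and substitute into x ≡ 3 (mod 13): 11·t ≡ 3 − 10 = -7 (mod 13).
    Reduce coefficients mod 13: 11·t ≡ 6 (mod 13).
    The inverse of 11 mod 13 is 6 (since 11·6 = 66 = 5·13 + 1), so t ≡ 6·6 = 36 ≡ 10 (mod 13).
    Then x = 10 + 11·10 = 120, valid modulo lcm(11, 13) = 143: x ≡ 120 (mod 143).
  Combine with x ≡ 3 (mod 9): since gcd(143, 9) = 1, we get a unique residue mod 1287.
    Write x = 120 + 143·t and substitute into x ≡ 3 (mod 9): 143·t ≡ 3 − 120 = -117 (mod 9).
    Reduce coefficients mod 9: 8·t ≡ 0 (mod 9).
    The inverse of 8 mod 9 is 8 (since 8·8 = 64 = 7·9 + 1), so t ≡ 8·0 = 0 ≡ 0 (mod 9).
    Then x = 120 + 143·0 = 120, valid modulo lcm(143, 9) = 1287: x ≡ 120 (mod 1287).
Verify: 120 mod 11 = 10 ✓, 120 mod 13 = 3 ✓, 120 mod 9 = 3 ✓.

x ≡ 120 (mod 1287).


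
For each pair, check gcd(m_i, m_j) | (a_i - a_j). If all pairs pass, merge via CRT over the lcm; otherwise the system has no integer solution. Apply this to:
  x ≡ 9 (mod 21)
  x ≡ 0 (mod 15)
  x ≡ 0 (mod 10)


Moduli 21, 15, 10 are not pairwise coprime, so CRT works modulo lcm(m_i) when all pairwise compatibility conditions hold.
Pairwise compatibility: gcd(m_i, m_j) must divide a_i - a_j for every pair.
Merge one congruence at a time:
  Start: x ≡ 9 (mod 21).
  Combine with x ≡ 0 (mod 15): gcd(21, 15) = 3; 0 - 9 = -9, which IS divisible by 3, so compatible.
    Write x = 9 + 21·t and substitute into x ≡ 0 (mod 15): 21·t ≡ 0 − 9 = -9 (mod 15).
    Divide the congruence (and modulus) by g = 3: 7·t ≡ -3 (mod 5).
    Reduce coefficients mod 5: 2·t ≡ 2 (mod 5).
    The inverse of 2 mod 5 is 3 (since 2·3 = 6 = 1·5 + 1), so t ≡ 3·2 = 6 ≡ 1 (mod 5).
    Then x = 9 + 21·1 = 30, valid modulo lcm(21, 15) = 105: x ≡ 30 (mod 105).
  Combine with x ≡ 0 (mod 10): gcd(105, 10) = 5; 0 - 30 = -30, which IS divisible by 5, so compatible.
    Write x = 30 + 105·t and substitute into x ≡ 0 (mod 10): 105·t ≡ 0 − 30 = -30 (mod 10).
    Divide the congruence (and modulus) by g = 5: 21·t ≡ -6 (mod 2).
    Reduce coefficients mod 2: 1·t ≡ 0 (mod 2).
    So t ≡ 0 (mod 2).
    Then x = 30 + 105·0 = 30, valid modulo lcm(105, 10) = 210: x ≡ 30 (mod 210).
Verify: 30 mod 21 = 9, 30 mod 15 = 0, 30 mod 10 = 0.

x ≡ 30 (mod 210).


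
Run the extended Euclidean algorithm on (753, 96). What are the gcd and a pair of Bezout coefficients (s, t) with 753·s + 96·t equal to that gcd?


Euclidean algorithm on (753, 96) — divide until remainder is 0:
  753 = 7 · 96 + 81
  96 = 1 · 81 + 15
  81 = 5 · 15 + 6
  15 = 2 · 6 + 3
  6 = 2 · 3 + 0
gcd(753, 96) = 3.
Track Bezout coefficients alongside the remainders: start with r₀ = 753 = a·1 + b·0 (s = 1, t = 0) and r₁ = 96 = a·0 + b·1 (s = 0, t = 1); each new remainder r_{k+1} = r_{k-1} − q_k·r_k inherits s_{k+1} = s_{k-1} − q_k·s_k, t_{k+1} = t_{k-1} − q_k·t_k, so r_k = a·s_k + b·t_k at every step:
  q = 7: r = 81, s = 1 − 7·0 = 1, t = 0 − 7·1 = -7  (check: 753·1 + 96·(-7) = 81)
  q = 1: r = 15, s = 0 − 1·1 = -1, t = 1 − 1·(-7) = 8  (check: 753·(-1) + 96·8 = 15)
  q = 5: r = 6, s = 1 − 5·(-1) = 6, t = -7 − 5·8 = -47  (check: 753·6 + 96·(-47) = 6)
  q = 2: r = 3, s = -1 − 2·6 = -13, t = 8 − 2·(-47) = 102  (check: 753·(-13) + 96·102 = 3)
The row with r = 3 (the gcd) gives the Bezout coefficients s = -13, t = 102.
Result: 753 · (-13) + 96 · (102) = 3.

gcd(753, 96) = 3; s = -13, t = 102 (check: 753·(-13) + 96·102 = 3).


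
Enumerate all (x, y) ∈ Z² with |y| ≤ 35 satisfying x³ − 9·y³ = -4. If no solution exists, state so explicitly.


The equation is x³ - 9y³ = -4. For fixed y, x³ = 9·y³ − 4, so a solution requires the RHS to be a perfect cube.
Strategy: iterate y from -35 to 35, compute RHS = 9·y³ − 4, and check whether it is a (positive or negative) perfect cube.
Check small values of y:
  y = 0: RHS = -4 is not a perfect cube.
  y = 1: RHS = 5 is not a perfect cube.
  y = -1: RHS = -13 is not a perfect cube.
  y = 2: RHS = 68 is not a perfect cube.
  y = -2: RHS = -76 is not a perfect cube.
  y = 3: RHS = 239 is not a perfect cube.
  y = -3: RHS = -247 is not a perfect cube.
Continuing the search up to |y| = 35 finds no solutions either.
No (x, y) in the scanned range satisfies the equation.

No integer solutions with |y| ≤ 35.


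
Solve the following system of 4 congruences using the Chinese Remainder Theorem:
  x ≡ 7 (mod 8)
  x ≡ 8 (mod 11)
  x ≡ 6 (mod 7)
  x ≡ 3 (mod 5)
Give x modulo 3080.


Product of moduli M = 8 · 11 · 7 · 5 = 3080.
Merge one congruence at a time:
  Start: x ≡ 7 (mod 8).
  Combine with x ≡ 8 (mod 11); new modulus lcm = 88.
    Write x = 7 + 8·t and substitute into x ≡ 8 (mod 11): 8·t ≡ 8 − 7 = 1 (mod 11).
    The inverse of 8 mod 11 is 7 (since 8·7 = 56 = 5·11 + 1), so t ≡ 7·1 = 7 ≡ 7 (mod 11).
    Then x = 7 + 8·7 = 63, valid modulo lcm(8, 11) = 88: x ≡ 63 (mod 88).
  Combine with x ≡ 6 (mod 7); new modulus lcm = 616.
    Write x = 63 + 88·t and substitute into x ≡ 6 (mod 7): 88·t ≡ 6 − 63 = -57 (mod 7).
    Reduce coefficients mod 7: 4·t ≡ 6 (mod 7).
    The inverse of 4 mod 7 is 2 (since 4·2 = 8 = 1·7 + 1), so t ≡ 2·6 = 12 ≡ 5 (mod 7).
    Then x = 63 + 88·5 = 503, valid modulo lcm(88, 7) = 616: x ≡ 503 (mod 616).
  Combine with x ≡ 3 (mod 5); new modulus lcm = 3080.
    Write x = 503 + 616·t and substitute into x ≡ 3 (mod 5): 616·t ≡ 3 − 503 = -500 (mod 5).
    Reduce coefficients mod 5: 1·t ≡ 0 (mod 5).
    So t ≡ 0 (mod 5).
    Then x = 503 + 616·0 = 503, valid modulo lcm(616, 5) = 3080: x ≡ 503 (mod 3080).
Verify against each original: 503 mod 8 = 7, 503 mod 11 = 8, 503 mod 7 = 6, 503 mod 5 = 3.

x ≡ 503 (mod 3080).


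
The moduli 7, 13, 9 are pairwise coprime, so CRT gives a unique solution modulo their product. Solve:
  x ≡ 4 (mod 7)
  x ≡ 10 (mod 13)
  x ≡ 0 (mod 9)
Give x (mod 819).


Moduli 7, 13, 9 are pairwise coprime; by CRT there is a unique solution modulo M = 7 · 13 · 9 = 819.
Solve pairwise, accumulating the modulus:
  Start with x ≡ 4 (mod 7).
  Combine with x ≡ 10 (mod 13): since gcd(7, 13) = 1, we get a unique residue mod 91.
    Write x = 4 + 7·t and substitute into x ≡ 10 (mod 13): 7·t ≡ 10 − 4 = 6 (mod 13).
    The inverse of 7 mod 13 is 2 (since 7·2 = 14 = 1·13 + 1), so t ≡ 2·6 = 12 ≡ 12 (mod 13).
    Then x = 4 + 7·12 = 88, valid modulo lcm(7, 13) = 91: x ≡ 88 (mod 91).
  Combine with x ≡ 0 (mod 9): since gcd(91, 9) = 1, we get a unique residue mod 819.
    Write x = 88 + 91·t and substitute into x ≡ 0 (mod 9): 91·t ≡ 0 − 88 = -88 (mod 9).
    Reduce coefficients mod 9: 1·t ≡ 2 (mod 9).
    So t ≡ 2 (mod 9).
    Then x = 88 + 91·2 = 270, valid modulo lcm(91, 9) = 819: x ≡ 270 (mod 819).
Verify: 270 mod 7 = 4 ✓, 270 mod 13 = 10 ✓, 270 mod 9 = 0 ✓.

x ≡ 270 (mod 819).


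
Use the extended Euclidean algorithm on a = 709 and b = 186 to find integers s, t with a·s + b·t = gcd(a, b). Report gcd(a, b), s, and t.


Euclidean algorithm on (709, 186) — divide until remainder is 0:
  709 = 3 · 186 + 151
  186 = 1 · 151 + 35
  151 = 4 · 35 + 11
  35 = 3 · 11 + 2
  11 = 5 · 2 + 1
  2 = 2 · 1 + 0
gcd(709, 186) = 1.
Track Bezout coefficients alongside the remainders: start with r₀ = 709 = a·1 + b·0 (s = 1, t = 0) and r₁ = 186 = a·0 + b·1 (s = 0, t = 1); each new remainder r_{k+1} = r_{k-1} − q_k·r_k inherits s_{k+1} = s_{k-1} − q_k·s_k, t_{k+1} = t_{k-1} − q_k·t_k, so r_k = a·s_k + b·t_k at every step:
  q = 3: r = 151, s = 1 − 3·0 = 1, t = 0 − 3·1 = -3  (check: 709·1 + 186·(-3) = 151)
  q = 1: r = 35, s = 0 − 1·1 = -1, t = 1 − 1·(-3) = 4  (check: 709·(-1) + 186·4 = 35)
  q = 4: r = 11, s = 1 − 4·(-1) = 5, t = -3 − 4·4 = -19  (check: 709·5 + 186·(-19) = 11)
  q = 3: r = 2, s = -1 − 3·5 = -16, t = 4 − 3·(-19) = 61  (check: 709·(-16) + 186·61 = 2)
  q = 5: r = 1, s = 5 − 5·(-16) = 85, t = -19 − 5·61 = -324  (check: 709·85 + 186·(-324) = 1)
The row with r = 1 (the gcd) gives the Bezout coefficients s = 85, t = -324.
Result: 709 · (85) + 186 · (-324) = 1.

gcd(709, 186) = 1; s = 85, t = -324 (check: 709·85 + 186·(-324) = 1).


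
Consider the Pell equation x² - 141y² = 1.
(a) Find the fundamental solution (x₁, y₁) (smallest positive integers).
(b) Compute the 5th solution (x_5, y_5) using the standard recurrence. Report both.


Step 1: Find the fundamental solution (x₁, y₁) of x² - 141y² = 1.
  Expand √141 as a continued fraction. a₀ = ⌊√141⌋ = 11; iterate m_{k+1} = d_k·a_k − m_k, d_{k+1} = (141 − m_{k+1}²)/d_k, a_{k+1} = ⌊(a₀ + m_{k+1})/d_{k+1}⌋ (starting m₀ = 0, d₀ = 1), with convergents p_k = a_k·p_{k-1} + p_{k-2}, q_k = a_k·q_{k-1} + q_{k-2} (p₋₁ = 1, q₋₁ = 0):
  k = 0: a₀ = 11; p₀/q₀ = 11/1; p₀² − 141·q₀² = 121 − 141 = -20.
  k = 1: m = 11, d = 20, a = ⌊(11 + 11)/20⌋ = 1; p/q = (1·11 + 1)/(1·1 + 0) = 12/1; p² − 141·q² = 144 − 141 = 3.
  k = 2: m = 9, d = 3, a = ⌊(11 + 9)/3⌋ = 6; p/q = (6·12 + 11)/(6·1 + 1) = 83/7; p² − 141·q² = 6889 − 6909 = -20.
  k = 3: m = 9, d = 20, a = ⌊(11 + 9)/20⌋ = 1; p/q = (1·83 + 12)/(1·7 + 1) = 95/8; p² − 141·q² = 9025 − 9024 = 1.
  The first convergent with p² − 141·q² = 1 gives the fundamental solution (x₁, y₁) = (95, 8).
Step 2: Apply the recurrence (x_{n+1}, y_{n+1}) = (x₁x_n + 141y₁y_n, x₁y_n + y₁x_n) repeatedly.
  From (x_1, y_1) = (95, 8): x_2 = 95·95 + 141·8·8 = 18049; y_2 = 95·8 + 8·95 = 1520.
  From (x_2, y_2) = (18049, 1520): x_3 = 95·18049 + 141·8·1520 = 3429215; y_3 = 95·1520 + 8·18049 = 288792.
  From (x_3, y_3) = (3429215, 288792): x_4 = 95·3429215 + 141·8·288792 = 651532801; y_4 = 95·288792 + 8·3429215 = 54868960.
  From (x_4, y_4) = (651532801, 54868960): x_5 = 95·651532801 + 141·8·54868960 = 123787802975; y_5 = 95·54868960 + 8·651532801 = 10424813608.
Step 3: Verify x_5² - 141·y_5² = 15323420165377418850625 - 15323420165377418850624 = 1 (should be 1). ✓

(x_1, y_1) = (95, 8); (x_5, y_5) = (123787802975, 10424813608).


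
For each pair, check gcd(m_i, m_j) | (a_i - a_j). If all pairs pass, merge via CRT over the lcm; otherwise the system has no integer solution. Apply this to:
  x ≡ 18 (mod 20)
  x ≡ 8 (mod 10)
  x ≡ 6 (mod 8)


Moduli 20, 10, 8 are not pairwise coprime, so CRT works modulo lcm(m_i) when all pairwise compatibility conditions hold.
Pairwise compatibility: gcd(m_i, m_j) must divide a_i - a_j for every pair.
Merge one congruence at a time:
  Start: x ≡ 18 (mod 20).
  Combine with x ≡ 8 (mod 10): gcd(20, 10) = 10; 8 - 18 = -10, which IS divisible by 10, so compatible.
    Write x = 18 + 20·t and substitute into x ≡ 8 (mod 10): 20·t ≡ 8 − 18 = -10 (mod 10).
    Divide the congruence (and modulus) by g = 10: 2·t ≡ -1 (mod 1).
    Modulo 1 every t works; take t = 0.
    Then x = 18 + 20·0 = 18, valid modulo lcm(20, 10) = 20: x ≡ 18 (mod 20).
  Combine with x ≡ 6 (mod 8): gcd(20, 8) = 4; 6 - 18 = -12, which IS divisible by 4, so compatible.
    Write x = 18 + 20·t and substitute into x ≡ 6 (mod 8): 20·t ≡ 6 − 18 = -12 (mod 8).
    Divide the congruence (and modulus) by g = 4: 5·t ≡ -3 (mod 2).
    Reduce coefficients mod 2: 1·t ≡ 1 (mod 2).
    So t ≡ 1 (mod 2).
    Then x = 18 + 20·1 = 38, valid modulo lcm(20, 8) = 40: x ≡ 38 (mod 40).
Verify: 38 mod 20 = 18, 38 mod 10 = 8, 38 mod 8 = 6.

x ≡ 38 (mod 40).


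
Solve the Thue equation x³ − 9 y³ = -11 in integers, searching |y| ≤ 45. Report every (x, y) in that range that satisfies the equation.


The equation is x³ - 9y³ = -11. For fixed y, x³ = 9·y³ − 11, so a solution requires the RHS to be a perfect cube.
Strategy: iterate y from -45 to 45, compute RHS = 9·y³ − 11, and check whether it is a (positive or negative) perfect cube.
Check small values of y:
  y = 0: RHS = -11 is not a perfect cube.
  y = 1: RHS = -2 is not a perfect cube.
  y = -1: RHS = -20 is not a perfect cube.
  y = 2: RHS = 61 is not a perfect cube.
  y = -2: RHS = -83 is not a perfect cube.
  y = 3: RHS = 232 is not a perfect cube.
  y = -3: RHS = -254 is not a perfect cube.
Continuing the search up to |y| = 45 finds no solutions either.
No (x, y) in the scanned range satisfies the equation.

No integer solutions with |y| ≤ 45.
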